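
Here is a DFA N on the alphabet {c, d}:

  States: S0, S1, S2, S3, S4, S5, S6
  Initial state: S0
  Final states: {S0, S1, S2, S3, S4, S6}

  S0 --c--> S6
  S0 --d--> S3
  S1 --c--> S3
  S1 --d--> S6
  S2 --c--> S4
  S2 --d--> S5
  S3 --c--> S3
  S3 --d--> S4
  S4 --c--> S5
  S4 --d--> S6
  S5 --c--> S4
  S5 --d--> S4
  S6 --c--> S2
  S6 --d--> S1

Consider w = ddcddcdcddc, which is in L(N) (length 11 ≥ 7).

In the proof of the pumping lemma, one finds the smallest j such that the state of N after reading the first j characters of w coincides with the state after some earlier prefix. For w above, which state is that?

S4

State sequence: S0 -d-> S3 -d-> S4 -c-> S5 -d-> S4 -d-> S6 -c-> S2 -d-> S5 -c-> S4 -d-> S6 -d-> S1 -c-> S3
First repeat at step 4: S4 was already visited.

The earliest repeat is at step j = 4: N is in S4, which it already visited at step i = 2.
Pumping length from the standard proof: p = 7 (the number of states). The repeated state found above gives |xy| = j ≤ 7 and |y| = j − i ≥ 1.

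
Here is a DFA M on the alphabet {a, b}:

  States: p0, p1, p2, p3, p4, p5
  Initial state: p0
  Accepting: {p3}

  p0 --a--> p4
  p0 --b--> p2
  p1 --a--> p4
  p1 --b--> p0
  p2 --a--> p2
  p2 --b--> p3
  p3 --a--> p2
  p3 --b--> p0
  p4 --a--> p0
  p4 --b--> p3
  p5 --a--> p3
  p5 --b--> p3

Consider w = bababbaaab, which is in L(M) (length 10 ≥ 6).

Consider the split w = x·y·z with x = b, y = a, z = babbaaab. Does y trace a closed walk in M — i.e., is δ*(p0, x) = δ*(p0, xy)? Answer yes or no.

yes

Run of M on the first 2 characters of w = b a:
  step 0: p0  (start)
  step 1: p2  (read b: p0→p2)
  step 2: p2  (read a: p2→p2)

After x (step 1): p2. After xy (step 2): p2.
They match, so y = a drives M around a cycle from p2 back to itself; pumping y any number of times keeps M in p2 before reading z, and xyⁱz ∈ L(M) for every i ≥ 0.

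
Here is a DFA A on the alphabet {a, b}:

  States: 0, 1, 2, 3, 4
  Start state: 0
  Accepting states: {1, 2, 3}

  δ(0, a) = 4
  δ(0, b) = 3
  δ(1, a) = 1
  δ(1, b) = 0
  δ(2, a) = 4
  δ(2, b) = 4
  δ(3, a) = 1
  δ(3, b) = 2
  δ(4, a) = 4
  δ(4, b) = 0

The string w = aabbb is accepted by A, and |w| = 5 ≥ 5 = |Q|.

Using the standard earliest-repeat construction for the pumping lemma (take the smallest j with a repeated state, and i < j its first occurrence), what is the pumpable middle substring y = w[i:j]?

a

State sequence: 0 -a-> 4 -a-> 4 -b-> 0 -b-> 3 -b-> 2
First repeat at step 2: 4 was already visited.

So i = 1, j = 2, giving x = w[0:1] = a, y = w[1:2] = a, z = w[2:5] = bbb.
Check: |xy| = 2 ≤ 5 and |y| = 1 ≥ 1. Reading y takes A from 4 back to 4, so every xyⁱz is accepted.
The DFA has 5 states, so the proof of the pumping lemma guarantees a repeated state among the first 5+1 visited; the segment between the two visits is the pumpable y.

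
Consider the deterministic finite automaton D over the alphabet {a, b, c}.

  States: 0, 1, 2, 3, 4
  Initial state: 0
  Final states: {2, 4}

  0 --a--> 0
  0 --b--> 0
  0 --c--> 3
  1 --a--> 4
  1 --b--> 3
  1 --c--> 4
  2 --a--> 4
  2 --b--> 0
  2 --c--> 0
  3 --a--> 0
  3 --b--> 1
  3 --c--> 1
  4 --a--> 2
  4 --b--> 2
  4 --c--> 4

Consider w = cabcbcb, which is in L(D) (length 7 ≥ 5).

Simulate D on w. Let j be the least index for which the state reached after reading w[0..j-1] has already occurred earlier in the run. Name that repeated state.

Run of D on w = c a b c b c b:
  step 0: 0  (start)
  step 1: 3  (read c: 0→3)
  step 2: 0  (read a: 3→0)   ← first repeat (0 seen earlier)
  step 3: 0  (read b: 0→0)
  step 4: 3  (read c: 0→3)
  step 5: 1  (read b: 3→1)
  step 6: 4  (read c: 1→4)
  step 7: 2  (read b: 4→2)

The earliest repeat is at step j = 2: D is in 0, which it already visited at step i = 0.
Since D has 5 states, any run of length ≥ 5 visits 5+1 states, so by pigeonhole some state repeats within the first 5 steps — that repeat gives the pumpable loop.

0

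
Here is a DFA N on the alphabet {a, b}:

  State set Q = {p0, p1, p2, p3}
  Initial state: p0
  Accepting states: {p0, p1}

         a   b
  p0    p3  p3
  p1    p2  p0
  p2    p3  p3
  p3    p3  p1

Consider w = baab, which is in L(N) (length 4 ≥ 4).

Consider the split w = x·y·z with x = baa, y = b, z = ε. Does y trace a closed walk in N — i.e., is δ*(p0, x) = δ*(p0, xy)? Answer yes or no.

no

State sequence: p0 -b-> p3 -a-> p3 -a-> p3 -b-> p1

After x (step 3): p3. After xy (step 4): p1.
They differ (p3 ≠ p1), so y is not a cycle from the state after x; this split is not the one the pumping-lemma construction produces, and pumping y need not keep the string in L(N).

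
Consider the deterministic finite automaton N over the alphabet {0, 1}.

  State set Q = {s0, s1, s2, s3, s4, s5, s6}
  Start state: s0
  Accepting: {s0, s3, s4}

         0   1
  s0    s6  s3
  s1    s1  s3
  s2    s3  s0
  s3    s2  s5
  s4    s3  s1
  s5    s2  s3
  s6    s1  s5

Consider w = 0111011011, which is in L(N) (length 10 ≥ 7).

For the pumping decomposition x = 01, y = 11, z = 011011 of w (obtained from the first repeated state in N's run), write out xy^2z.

xy^2z = 01·11·11·011011 = 011111011011.
Reading y = 11 takes N from s5 back to s5, so after x·y·y the machine is still in s5, and z then leads to the accepting state s3. Hence 011111011011 ∈ L(N).

011111011011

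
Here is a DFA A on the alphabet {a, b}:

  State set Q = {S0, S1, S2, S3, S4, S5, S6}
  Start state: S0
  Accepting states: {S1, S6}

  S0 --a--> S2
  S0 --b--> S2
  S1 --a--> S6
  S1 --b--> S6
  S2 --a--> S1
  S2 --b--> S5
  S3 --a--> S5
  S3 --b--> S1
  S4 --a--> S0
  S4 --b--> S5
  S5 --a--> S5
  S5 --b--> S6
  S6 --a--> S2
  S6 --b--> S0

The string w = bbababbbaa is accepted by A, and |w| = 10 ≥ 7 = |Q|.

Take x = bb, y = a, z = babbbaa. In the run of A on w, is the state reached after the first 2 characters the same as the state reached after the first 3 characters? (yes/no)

Run of A on the first 3 characters of w = b b a:
  step 0: S0  (start)
  step 1: S2  (read b: S0→S2)
  step 2: S5  (read b: S2→S5)
  step 3: S5  (read a: S5→S5)

After x (step 2): S5. After xy (step 3): S5.
They match, so y = a drives A around a cycle from S5 back to itself; pumping y any number of times keeps A in S5 before reading z, and xyⁱz ∈ L(A) for every i ≥ 0.

yes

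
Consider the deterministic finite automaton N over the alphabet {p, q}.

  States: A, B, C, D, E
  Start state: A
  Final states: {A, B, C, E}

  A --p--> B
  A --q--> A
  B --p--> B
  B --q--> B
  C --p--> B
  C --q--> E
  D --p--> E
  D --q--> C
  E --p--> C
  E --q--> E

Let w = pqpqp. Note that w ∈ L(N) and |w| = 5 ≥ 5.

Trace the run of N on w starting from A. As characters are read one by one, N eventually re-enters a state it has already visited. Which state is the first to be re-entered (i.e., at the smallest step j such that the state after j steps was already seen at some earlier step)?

B

State sequence: A -p-> B -q-> B -p-> B -q-> B -p-> B
First repeat at step 2: B was already visited.

The earliest repeat is at step j = 2: N is in B, which it already visited at step i = 1.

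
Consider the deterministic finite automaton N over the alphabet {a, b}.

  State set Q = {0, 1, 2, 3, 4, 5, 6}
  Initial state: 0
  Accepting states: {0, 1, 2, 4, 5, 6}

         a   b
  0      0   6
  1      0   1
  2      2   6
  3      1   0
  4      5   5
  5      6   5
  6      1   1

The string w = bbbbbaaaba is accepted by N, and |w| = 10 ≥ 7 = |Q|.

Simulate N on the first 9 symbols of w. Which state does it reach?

6

Run of N on the first 9 characters of w = b b b b b a a a b:
  step 0: 0  (start)
  step 1: 6  (read b: 0→6)
  step 2: 1  (read b: 6→1)
  step 3: 1  (read b: 1→1)
  step 4: 1  (read b: 1→1)
  step 5: 1  (read b: 1→1)
  step 6: 0  (read a: 1→0)
  step 7: 0  (read a: 0→0)
  step 8: 0  (read a: 0→0)
  step 9: 6  (read b: 0→6)

After reading 9 characters, N is in state 6.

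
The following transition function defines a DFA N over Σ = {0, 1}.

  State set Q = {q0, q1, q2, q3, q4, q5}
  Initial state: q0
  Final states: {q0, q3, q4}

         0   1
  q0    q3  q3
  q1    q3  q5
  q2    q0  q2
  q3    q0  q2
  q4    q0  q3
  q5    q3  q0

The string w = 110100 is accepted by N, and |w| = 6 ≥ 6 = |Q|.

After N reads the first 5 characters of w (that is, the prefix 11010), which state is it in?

Run of N on the first 5 characters of w = 1 1 0 1 0:
  step 0: q0  (start)
  step 1: q3  (read 1: q0→q3)
  step 2: q2  (read 1: q3→q2)
  step 3: q0  (read 0: q2→q0)
  step 4: q3  (read 1: q0→q3)
  step 5: q0  (read 0: q3→q0)

After reading 5 characters, N is in state q0.

q0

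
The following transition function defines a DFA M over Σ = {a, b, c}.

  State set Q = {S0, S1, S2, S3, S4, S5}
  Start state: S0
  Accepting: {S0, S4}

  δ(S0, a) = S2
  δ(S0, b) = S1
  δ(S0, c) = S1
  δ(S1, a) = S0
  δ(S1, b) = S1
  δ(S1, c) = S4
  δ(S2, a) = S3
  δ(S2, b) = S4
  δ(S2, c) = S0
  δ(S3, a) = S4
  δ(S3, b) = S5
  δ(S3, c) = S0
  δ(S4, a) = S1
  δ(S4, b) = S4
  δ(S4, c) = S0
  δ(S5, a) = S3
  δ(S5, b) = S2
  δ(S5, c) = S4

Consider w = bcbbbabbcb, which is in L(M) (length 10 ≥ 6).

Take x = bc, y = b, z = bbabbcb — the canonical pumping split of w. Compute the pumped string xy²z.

xy^2z = bc·b·b·bbabbcb = bcbbbbabbcb.
Reading y = b takes M from S4 back to S4, so after x·y·y the machine is still in S4, and z then leads to the accepting state S4. Hence bcbbbbabbcb ∈ L(M).

bcbbbbabbcb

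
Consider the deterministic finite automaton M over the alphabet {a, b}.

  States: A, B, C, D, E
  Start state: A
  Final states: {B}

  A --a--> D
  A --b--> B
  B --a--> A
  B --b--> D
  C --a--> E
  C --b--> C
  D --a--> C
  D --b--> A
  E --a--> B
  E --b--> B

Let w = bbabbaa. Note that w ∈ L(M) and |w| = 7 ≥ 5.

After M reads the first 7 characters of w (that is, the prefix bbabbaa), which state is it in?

B

State sequence: A -b-> B -b-> D -a-> C -b-> C -b-> C -a-> E -a-> B

After reading 7 characters, M is in state B.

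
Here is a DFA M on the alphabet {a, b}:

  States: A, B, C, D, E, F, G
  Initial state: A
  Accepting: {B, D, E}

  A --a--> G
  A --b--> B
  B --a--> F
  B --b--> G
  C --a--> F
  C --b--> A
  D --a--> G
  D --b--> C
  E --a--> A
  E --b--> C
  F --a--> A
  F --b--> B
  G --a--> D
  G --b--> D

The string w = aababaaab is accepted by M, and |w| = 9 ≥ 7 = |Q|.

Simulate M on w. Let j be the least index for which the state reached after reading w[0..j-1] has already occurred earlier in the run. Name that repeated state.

State sequence: A -a-> G -a-> D -b-> C -a-> F -b-> B -a-> F -a-> A -a-> G -b-> D
First repeat at step 6: F was already visited.

The earliest repeat is at step j = 6: M is in F, which it already visited at step i = 4.

F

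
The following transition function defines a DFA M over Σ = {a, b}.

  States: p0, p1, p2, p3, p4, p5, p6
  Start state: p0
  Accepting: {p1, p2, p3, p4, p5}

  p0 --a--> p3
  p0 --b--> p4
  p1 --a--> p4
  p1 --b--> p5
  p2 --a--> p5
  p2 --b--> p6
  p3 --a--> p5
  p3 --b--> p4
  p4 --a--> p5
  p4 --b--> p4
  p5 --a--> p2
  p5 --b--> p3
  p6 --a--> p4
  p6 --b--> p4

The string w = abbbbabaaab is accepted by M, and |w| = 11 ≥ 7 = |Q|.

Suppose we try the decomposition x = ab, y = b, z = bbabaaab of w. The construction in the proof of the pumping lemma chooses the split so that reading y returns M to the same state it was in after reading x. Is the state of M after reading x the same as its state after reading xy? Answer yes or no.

yes

Run of M on the first 3 characters of w = a b b:
  step 0: p0  (start)
  step 1: p3  (read a: p0→p3)
  step 2: p4  (read b: p3→p4)
  step 3: p4  (read b: p4→p4)

After x (step 2): p4. After xy (step 3): p4.
They match, so y = b drives M around a cycle from p4 back to itself; pumping y any number of times keeps M in p4 before reading z, and xyⁱz ∈ L(M) for every i ≥ 0.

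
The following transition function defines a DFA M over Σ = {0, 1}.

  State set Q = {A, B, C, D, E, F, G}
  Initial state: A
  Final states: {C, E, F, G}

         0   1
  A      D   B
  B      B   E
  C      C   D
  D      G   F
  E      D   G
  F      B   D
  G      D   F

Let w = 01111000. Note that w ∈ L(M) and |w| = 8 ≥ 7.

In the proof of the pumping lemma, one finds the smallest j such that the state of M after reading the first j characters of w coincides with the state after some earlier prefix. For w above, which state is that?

Run of M on w = 0 1 1 1 1 0 0 0:
  step 0: A  (start)
  step 1: D  (read 0: A→D)
  step 2: F  (read 1: D→F)
  step 3: D  (read 1: F→D)   ← first repeat (D seen earlier)
  step 4: F  (read 1: D→F)
  step 5: D  (read 1: F→D)
  step 6: G  (read 0: D→G)
  step 7: D  (read 0: G→D)
  step 8: G  (read 0: D→G)

The earliest repeat is at step j = 3: M is in D, which it already visited at step i = 1.
Pumping length from the standard proof: p = 7 (the number of states). The repeated state found above gives |xy| = j ≤ 7 and |y| = j − i ≥ 1.

D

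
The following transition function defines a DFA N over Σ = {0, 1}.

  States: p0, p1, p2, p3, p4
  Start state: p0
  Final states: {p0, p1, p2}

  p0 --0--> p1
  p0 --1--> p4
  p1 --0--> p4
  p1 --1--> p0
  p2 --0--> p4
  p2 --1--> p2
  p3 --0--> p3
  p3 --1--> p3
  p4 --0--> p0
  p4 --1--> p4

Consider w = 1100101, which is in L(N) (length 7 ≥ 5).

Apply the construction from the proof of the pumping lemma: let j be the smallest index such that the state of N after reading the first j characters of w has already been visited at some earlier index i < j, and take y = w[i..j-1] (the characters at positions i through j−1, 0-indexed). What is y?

State sequence: p0 -1-> p4 -1-> p4 -0-> p0 -0-> p1 -1-> p0 -0-> p1 -1-> p0
First repeat at step 2: p4 was already visited.

So i = 1, j = 2, giving x = w[0:1] = 1, y = w[1:2] = 1, z = w[2:7] = 00101.
Check: |xy| = 2 ≤ 5 and |y| = 1 ≥ 1. Reading y takes N from p4 back to p4, so every xyⁱz is accepted.
With |Q| = 5, pigeonhole forces a state repeat no later than step 5; the substring read between the first and second visits to that state can be pumped.

1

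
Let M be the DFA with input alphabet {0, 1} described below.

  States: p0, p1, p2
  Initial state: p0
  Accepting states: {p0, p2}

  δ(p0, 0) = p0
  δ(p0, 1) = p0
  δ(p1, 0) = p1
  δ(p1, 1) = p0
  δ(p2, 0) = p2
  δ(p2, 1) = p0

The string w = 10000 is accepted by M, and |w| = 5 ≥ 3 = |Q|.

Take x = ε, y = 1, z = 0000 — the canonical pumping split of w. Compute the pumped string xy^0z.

xy⁰z = xz = ε·0000 = 0000.
Reading y = 1 takes M from p0 back to p0, so after x the machine is still in p0, and z then leads to the accepting state p0. Hence 0000 ∈ L(M).

0000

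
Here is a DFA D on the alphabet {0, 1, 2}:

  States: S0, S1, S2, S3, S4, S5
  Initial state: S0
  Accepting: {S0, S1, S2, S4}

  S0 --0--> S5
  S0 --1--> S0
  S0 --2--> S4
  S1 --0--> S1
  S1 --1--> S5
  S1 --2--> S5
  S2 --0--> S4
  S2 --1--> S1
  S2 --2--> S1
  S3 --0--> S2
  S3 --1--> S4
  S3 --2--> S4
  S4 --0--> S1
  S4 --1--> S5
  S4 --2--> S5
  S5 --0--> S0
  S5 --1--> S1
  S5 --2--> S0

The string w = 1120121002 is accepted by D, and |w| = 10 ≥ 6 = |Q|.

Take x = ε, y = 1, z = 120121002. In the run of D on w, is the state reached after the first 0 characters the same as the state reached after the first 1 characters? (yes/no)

yes

Run of D on the first 1 characters of w = 1:
  step 0: S0  (start)
  step 1: S0  (read 1: S0→S0)

After x (step 0): S0. After xy (step 1): S0.
They match, so y = 1 drives D around a cycle from S0 back to itself; pumping y any number of times keeps D in S0 before reading z, and xyⁱz ∈ L(D) for every i ≥ 0.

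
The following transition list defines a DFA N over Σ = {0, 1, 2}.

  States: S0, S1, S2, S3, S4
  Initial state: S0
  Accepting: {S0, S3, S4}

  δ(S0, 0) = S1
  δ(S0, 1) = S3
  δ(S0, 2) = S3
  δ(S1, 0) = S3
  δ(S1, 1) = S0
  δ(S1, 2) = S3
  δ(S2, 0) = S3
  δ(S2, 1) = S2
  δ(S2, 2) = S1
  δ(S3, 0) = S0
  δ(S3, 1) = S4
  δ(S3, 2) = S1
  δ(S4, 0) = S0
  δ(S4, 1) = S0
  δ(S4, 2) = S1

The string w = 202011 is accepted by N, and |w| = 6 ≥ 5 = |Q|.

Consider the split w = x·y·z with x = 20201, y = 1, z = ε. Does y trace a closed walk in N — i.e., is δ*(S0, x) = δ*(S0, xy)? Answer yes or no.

no

Run of N on the first 6 characters of w = 2 0 2 0 1 1:
  step 0: S0  (start)
  step 1: S3  (read 2: S0→S3)
  step 2: S0  (read 0: S3→S0)
  step 3: S3  (read 2: S0→S3)
  step 4: S0  (read 0: S3→S0)
  step 5: S3  (read 1: S0→S3)
  step 6: S4  (read 1: S3→S4)

After x (step 5): S3. After xy (step 6): S4.
They differ (S3 ≠ S4), so y is not a cycle from the state after x; this split is not the one the pumping-lemma construction produces, and pumping y need not keep the string in L(N).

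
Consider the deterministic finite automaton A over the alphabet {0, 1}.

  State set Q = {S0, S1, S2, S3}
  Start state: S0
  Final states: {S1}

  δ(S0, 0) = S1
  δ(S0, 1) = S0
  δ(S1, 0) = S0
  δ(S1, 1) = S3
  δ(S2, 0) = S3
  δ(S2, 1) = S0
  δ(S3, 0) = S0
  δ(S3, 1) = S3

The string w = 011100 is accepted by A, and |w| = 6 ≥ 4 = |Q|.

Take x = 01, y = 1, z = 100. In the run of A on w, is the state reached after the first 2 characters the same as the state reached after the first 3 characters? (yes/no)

Run of A on the first 3 characters of w = 0 1 1:
  step 0: S0  (start)
  step 1: S1  (read 0: S0→S1)
  step 2: S3  (read 1: S1→S3)
  step 3: S3  (read 1: S3→S3)

After x (step 2): S3. After xy (step 3): S3.
They match, so y = 1 drives A around a cycle from S3 back to itself; pumping y any number of times keeps A in S3 before reading z, and xyⁱz ∈ L(A) for every i ≥ 0.

yes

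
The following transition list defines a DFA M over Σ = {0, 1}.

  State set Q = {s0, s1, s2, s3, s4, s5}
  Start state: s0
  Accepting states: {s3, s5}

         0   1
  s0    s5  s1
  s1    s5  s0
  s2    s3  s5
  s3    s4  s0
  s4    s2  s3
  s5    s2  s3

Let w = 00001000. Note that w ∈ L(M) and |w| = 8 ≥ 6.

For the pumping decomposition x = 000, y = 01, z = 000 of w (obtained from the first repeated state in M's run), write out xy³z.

000010101000

xy^3z = 000·01·01·01·000 = 000010101000.
Reading y = 01 takes M from s3 back to s3, so after x·y·y·y the machine is still in s3, and z then leads to the accepting state s3. Hence 000010101000 ∈ L(M).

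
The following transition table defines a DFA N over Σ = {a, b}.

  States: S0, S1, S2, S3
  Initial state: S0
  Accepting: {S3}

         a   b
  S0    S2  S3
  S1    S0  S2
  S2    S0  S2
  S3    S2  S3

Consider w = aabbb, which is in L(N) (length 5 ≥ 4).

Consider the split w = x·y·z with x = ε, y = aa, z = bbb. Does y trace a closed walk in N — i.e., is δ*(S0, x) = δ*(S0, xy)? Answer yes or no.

State sequence: S0 -a-> S2 -a-> S0

After x (step 0): S0. After xy (step 2): S0.
They match, so y = aa drives N around a cycle from S0 back to itself; pumping y any number of times keeps N in S0 before reading z, and xyⁱz ∈ L(N) for every i ≥ 0.

yes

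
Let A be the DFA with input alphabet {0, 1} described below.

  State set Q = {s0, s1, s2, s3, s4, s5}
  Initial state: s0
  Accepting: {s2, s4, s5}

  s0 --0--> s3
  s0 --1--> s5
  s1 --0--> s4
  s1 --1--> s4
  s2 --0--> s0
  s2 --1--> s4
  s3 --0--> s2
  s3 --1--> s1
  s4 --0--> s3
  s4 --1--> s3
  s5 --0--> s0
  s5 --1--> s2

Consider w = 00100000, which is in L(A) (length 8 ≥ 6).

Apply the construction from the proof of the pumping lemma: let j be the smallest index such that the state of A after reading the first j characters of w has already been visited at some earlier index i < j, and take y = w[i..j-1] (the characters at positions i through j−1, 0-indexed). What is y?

Run of A on w = 0 0 1 0 0 0 0 0:
  step 0: s0  (start)
  step 1: s3  (read 0: s0→s3)
  step 2: s2  (read 0: s3→s2)
  step 3: s4  (read 1: s2→s4)
  step 4: s3  (read 0: s4→s3)   ← first repeat (s3 seen earlier)
  step 5: s2  (read 0: s3→s2)
  step 6: s0  (read 0: s2→s0)
  step 7: s3  (read 0: s0→s3)
  step 8: s2  (read 0: s3→s2)

So i = 1, j = 4, giving x = w[0:1] = 0, y = w[1:4] = 010, z = w[4:8] = 0000.
Check: |xy| = 4 ≤ 6 and |y| = 3 ≥ 1. Reading y takes A from s3 back to s3, so every xyⁱz is accepted.

010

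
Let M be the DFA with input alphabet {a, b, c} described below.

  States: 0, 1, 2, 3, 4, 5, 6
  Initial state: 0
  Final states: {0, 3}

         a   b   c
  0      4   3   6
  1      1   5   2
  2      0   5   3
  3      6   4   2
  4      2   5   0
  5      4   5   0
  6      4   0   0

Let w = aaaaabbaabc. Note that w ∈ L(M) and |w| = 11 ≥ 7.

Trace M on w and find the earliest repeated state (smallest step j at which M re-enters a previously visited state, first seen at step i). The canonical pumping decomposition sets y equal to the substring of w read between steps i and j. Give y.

Run of M on w = a a a a a b b a a b c:
  step 0: 0  (start)
  step 1: 4  (read a: 0→4)
  step 2: 2  (read a: 4→2)
  step 3: 0  (read a: 2→0)   ← first repeat (0 seen earlier)
  step 4: 4  (read a: 0→4)
  step 5: 2  (read a: 4→2)
  step 6: 5  (read b: 2→5)
  step 7: 5  (read b: 5→5)
  step 8: 4  (read a: 5→4)
  step 9: 2  (read a: 4→2)
  step 10: 5  (read b: 2→5)
  step 11: 0  (read c: 5→0)

So i = 0, j = 3, giving x = w[0:0] = ε, y = w[0:3] = aaa, z = w[3:11] = aabbaabc.
Check: |xy| = 3 ≤ 7 and |y| = 3 ≥ 1. Reading y takes M from 0 back to 0, so every xyⁱz is accepted.
Since M has 7 states, any run of length ≥ 7 visits 7+1 states, so by pigeonhole some state repeats within the first 7 steps — that repeat gives the pumpable loop.

aaa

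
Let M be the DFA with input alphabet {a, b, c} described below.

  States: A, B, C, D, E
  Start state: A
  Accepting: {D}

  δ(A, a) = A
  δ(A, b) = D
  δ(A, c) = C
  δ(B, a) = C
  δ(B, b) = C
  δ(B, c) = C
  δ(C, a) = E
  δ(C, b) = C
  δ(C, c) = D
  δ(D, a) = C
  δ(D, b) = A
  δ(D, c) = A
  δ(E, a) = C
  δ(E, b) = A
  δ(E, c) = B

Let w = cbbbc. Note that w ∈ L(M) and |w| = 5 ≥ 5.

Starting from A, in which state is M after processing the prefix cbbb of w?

C

Run of M on the first 4 characters of w = c b b b:
  step 0: A  (start)
  step 1: C  (read c: A→C)
  step 2: C  (read b: C→C)
  step 3: C  (read b: C→C)
  step 4: C  (read b: C→C)

After reading 4 characters, M is in state C.
(This kind of state-tracing is the core of the pumping-lemma construction: with 5 states, pigeonhole forces a repeat within the first 5 steps.)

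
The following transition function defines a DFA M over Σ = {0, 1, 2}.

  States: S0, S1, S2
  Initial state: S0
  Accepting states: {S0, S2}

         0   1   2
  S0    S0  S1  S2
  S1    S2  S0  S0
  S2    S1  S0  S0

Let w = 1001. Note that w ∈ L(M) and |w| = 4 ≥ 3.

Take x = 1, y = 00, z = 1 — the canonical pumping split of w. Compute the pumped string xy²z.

100001

xy^2z = 1·00·00·1 = 100001.
Reading y = 00 takes M from S1 back to S1, so after x·y·y the machine is still in S1, and z then leads to the accepting state S0. Hence 100001 ∈ L(M).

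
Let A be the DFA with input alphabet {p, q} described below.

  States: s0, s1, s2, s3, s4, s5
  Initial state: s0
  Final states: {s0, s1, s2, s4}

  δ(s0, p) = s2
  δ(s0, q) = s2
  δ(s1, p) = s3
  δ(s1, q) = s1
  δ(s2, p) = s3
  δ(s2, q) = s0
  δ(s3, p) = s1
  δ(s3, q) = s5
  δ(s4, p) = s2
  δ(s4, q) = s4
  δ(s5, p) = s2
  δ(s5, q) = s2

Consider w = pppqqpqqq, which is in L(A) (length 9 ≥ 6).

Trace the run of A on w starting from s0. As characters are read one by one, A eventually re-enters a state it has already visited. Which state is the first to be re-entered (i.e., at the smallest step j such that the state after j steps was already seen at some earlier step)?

s1

State sequence: s0 -p-> s2 -p-> s3 -p-> s1 -q-> s1 -q-> s1 -p-> s3 -q-> s5 -q-> s2 -q-> s0
First repeat at step 4: s1 was already visited.

The earliest repeat is at step j = 4: A is in s1, which it already visited at step i = 3.
Since A has 6 states, any run of length ≥ 6 visits 6+1 states, so by pigeonhole some state repeats within the first 6 steps — that repeat gives the pumpable loop.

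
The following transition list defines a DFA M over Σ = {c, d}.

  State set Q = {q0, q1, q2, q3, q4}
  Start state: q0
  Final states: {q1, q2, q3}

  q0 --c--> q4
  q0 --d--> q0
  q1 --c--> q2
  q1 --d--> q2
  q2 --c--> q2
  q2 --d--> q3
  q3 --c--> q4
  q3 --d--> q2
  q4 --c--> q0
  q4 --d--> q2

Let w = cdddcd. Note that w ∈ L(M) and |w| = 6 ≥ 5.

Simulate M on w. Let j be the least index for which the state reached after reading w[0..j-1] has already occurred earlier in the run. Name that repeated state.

State sequence: q0 -c-> q4 -d-> q2 -d-> q3 -d-> q2 -c-> q2 -d-> q3
First repeat at step 4: q2 was already visited.

The earliest repeat is at step j = 4: M is in q2, which it already visited at step i = 2.
Pumping length from the standard proof: p = 5 (the number of states). The repeated state found above gives |xy| = j ≤ 5 and |y| = j − i ≥ 1.

q2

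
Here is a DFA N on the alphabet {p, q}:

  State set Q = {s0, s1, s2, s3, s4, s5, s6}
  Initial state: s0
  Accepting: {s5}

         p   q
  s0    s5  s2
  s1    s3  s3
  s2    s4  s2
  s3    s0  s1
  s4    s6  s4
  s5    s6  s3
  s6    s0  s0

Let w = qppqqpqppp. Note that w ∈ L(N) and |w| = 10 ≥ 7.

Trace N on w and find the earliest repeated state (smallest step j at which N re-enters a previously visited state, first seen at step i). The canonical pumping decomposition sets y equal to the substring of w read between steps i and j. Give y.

qppq

State sequence: s0 -q-> s2 -p-> s4 -p-> s6 -q-> s0 -q-> s2 -p-> s4 -q-> s4 -p-> s6 -p-> s0 -p-> s5
First repeat at step 4: s0 was already visited.

So i = 0, j = 4, giving x = w[0:0] = ε, y = w[0:4] = qppq, z = w[4:10] = qpqppp.
Check: |xy| = 4 ≤ 7 and |y| = 4 ≥ 1. Reading y takes N from s0 back to s0, so every xyⁱz is accepted.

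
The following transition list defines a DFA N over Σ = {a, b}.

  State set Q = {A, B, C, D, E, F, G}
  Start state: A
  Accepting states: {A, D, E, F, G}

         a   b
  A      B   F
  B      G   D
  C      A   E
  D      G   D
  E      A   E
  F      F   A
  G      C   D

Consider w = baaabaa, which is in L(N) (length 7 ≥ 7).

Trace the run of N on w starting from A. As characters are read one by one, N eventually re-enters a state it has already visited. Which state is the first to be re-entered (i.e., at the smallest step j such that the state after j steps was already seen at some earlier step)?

F

Run of N on w = b a a a b a a:
  step 0: A  (start)
  step 1: F  (read b: A→F)
  step 2: F  (read a: F→F)   ← first repeat (F seen earlier)
  step 3: F  (read a: F→F)
  step 4: F  (read a: F→F)
  step 5: A  (read b: F→A)
  step 6: B  (read a: A→B)
  step 7: G  (read a: B→G)

The earliest repeat is at step j = 2: N is in F, which it already visited at step i = 1.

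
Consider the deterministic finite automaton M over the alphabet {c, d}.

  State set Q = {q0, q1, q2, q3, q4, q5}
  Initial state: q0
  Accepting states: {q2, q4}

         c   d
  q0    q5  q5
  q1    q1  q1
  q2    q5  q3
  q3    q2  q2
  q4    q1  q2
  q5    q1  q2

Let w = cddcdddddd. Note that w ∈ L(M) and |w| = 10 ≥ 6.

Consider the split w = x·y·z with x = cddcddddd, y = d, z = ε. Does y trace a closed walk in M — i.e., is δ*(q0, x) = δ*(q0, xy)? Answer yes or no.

Run of M on the first 10 characters of w = c d d c d d d d d d:
  step 0: q0  (start)
  step 1: q5  (read c: q0→q5)
  step 2: q2  (read d: q5→q2)
  step 3: q3  (read d: q2→q3)
  step 4: q2  (read c: q3→q2)
  step 5: q3  (read d: q2→q3)
  step 6: q2  (read d: q3→q2)
  step 7: q3  (read d: q2→q3)
  step 8: q2  (read d: q3→q2)
  step 9: q3  (read d: q2→q3)
  step 10: q2  (read d: q3→q2)

After x (step 9): q3. After xy (step 10): q2.
They differ (q3 ≠ q2), so y is not a cycle from the state after x; this split is not the one the pumping-lemma construction produces, and pumping y need not keep the string in L(M).

no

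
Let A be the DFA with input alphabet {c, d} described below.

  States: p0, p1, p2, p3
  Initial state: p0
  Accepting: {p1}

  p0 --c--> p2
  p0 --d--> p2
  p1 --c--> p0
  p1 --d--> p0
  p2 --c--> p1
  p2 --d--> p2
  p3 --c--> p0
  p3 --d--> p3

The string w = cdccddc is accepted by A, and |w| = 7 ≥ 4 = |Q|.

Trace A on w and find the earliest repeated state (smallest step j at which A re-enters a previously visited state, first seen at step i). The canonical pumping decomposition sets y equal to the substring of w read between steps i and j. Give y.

Run of A on w = c d c c d d c:
  step 0: p0  (start)
  step 1: p2  (read c: p0→p2)
  step 2: p2  (read d: p2→p2)   ← first repeat (p2 seen earlier)
  step 3: p1  (read c: p2→p1)
  step 4: p0  (read c: p1→p0)
  step 5: p2  (read d: p0→p2)
  step 6: p2  (read d: p2→p2)
  step 7: p1  (read c: p2→p1)

So i = 1, j = 2, giving x = w[0:1] = c, y = w[1:2] = d, z = w[2:7] = ccddc.
Check: |xy| = 2 ≤ 4 and |y| = 1 ≥ 1. Reading y takes A from p2 back to p2, so every xyⁱz is accepted.
With |Q| = 4, pigeonhole forces a state repeat no later than step 4; the substring read between the first and second visits to that state can be pumped.

d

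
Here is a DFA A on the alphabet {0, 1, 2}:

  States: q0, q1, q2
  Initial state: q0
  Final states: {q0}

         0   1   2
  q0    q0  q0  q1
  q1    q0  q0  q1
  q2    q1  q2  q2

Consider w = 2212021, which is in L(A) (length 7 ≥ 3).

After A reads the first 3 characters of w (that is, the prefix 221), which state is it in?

Run of A on the first 3 characters of w = 2 2 1:
  step 0: q0  (start)
  step 1: q1  (read 2: q0→q1)
  step 2: q1  (read 2: q1→q1)
  step 3: q0  (read 1: q1→q0)

After reading 3 characters, A is in state q0.
(This kind of state-tracing is the core of the pumping-lemma construction: with 3 states, pigeonhole forces a repeat within the first 3 steps.)

q0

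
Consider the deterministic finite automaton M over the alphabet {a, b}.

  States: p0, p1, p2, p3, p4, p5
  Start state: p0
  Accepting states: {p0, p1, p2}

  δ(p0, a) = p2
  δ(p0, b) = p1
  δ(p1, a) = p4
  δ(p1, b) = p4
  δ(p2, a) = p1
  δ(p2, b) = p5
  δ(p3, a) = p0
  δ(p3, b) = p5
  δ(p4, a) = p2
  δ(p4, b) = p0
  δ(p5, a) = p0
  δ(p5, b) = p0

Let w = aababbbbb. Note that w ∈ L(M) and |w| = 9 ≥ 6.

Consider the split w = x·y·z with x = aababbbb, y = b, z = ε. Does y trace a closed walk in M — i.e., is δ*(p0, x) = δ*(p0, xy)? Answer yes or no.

no

Run of M on the first 9 characters of w = a a b a b b b b b:
  step 0: p0  (start)
  step 1: p2  (read a: p0→p2)
  step 2: p1  (read a: p2→p1)
  step 3: p4  (read b: p1→p4)
  step 4: p2  (read a: p4→p2)
  step 5: p5  (read b: p2→p5)
  step 6: p0  (read b: p5→p0)
  step 7: p1  (read b: p0→p1)
  step 8: p4  (read b: p1→p4)
  step 9: p0  (read b: p4→p0)

After x (step 8): p4. After xy (step 9): p0.
They differ (p4 ≠ p0), so y is not a cycle from the state after x; this split is not the one the pumping-lemma construction produces, and pumping y need not keep the string in L(M).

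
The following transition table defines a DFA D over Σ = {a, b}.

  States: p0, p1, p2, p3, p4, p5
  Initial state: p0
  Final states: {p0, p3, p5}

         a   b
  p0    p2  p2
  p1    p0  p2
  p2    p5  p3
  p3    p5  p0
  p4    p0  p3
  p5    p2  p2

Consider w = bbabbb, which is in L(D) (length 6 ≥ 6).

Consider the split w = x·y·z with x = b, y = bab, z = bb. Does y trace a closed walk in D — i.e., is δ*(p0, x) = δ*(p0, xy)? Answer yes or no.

yes

Run of D on the first 4 characters of w = b b a b:
  step 0: p0  (start)
  step 1: p2  (read b: p0→p2)
  step 2: p3  (read b: p2→p3)
  step 3: p5  (read a: p3→p5)
  step 4: p2  (read b: p5→p2)

After x (step 1): p2. After xy (step 4): p2.
They match, so y = bab drives D around a cycle from p2 back to itself; pumping y any number of times keeps D in p2 before reading z, and xyⁱz ∈ L(D) for every i ≥ 0.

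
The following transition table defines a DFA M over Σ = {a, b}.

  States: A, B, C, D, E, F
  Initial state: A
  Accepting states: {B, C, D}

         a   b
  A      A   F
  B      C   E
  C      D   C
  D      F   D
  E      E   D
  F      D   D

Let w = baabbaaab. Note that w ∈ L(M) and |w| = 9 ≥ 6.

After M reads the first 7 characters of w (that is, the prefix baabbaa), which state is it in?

D

Run of M on the first 7 characters of w = b a a b b a a:
  step 0: A  (start)
  step 1: F  (read b: A→F)
  step 2: D  (read a: F→D)
  step 3: F  (read a: D→F)
  step 4: D  (read b: F→D)
  step 5: D  (read b: D→D)
  step 6: F  (read a: D→F)
  step 7: D  (read a: F→D)

After reading 7 characters, M is in state D.
(This kind of state-tracing is the core of the pumping-lemma construction: with 6 states, pigeonhole forces a repeat within the first 6 steps.)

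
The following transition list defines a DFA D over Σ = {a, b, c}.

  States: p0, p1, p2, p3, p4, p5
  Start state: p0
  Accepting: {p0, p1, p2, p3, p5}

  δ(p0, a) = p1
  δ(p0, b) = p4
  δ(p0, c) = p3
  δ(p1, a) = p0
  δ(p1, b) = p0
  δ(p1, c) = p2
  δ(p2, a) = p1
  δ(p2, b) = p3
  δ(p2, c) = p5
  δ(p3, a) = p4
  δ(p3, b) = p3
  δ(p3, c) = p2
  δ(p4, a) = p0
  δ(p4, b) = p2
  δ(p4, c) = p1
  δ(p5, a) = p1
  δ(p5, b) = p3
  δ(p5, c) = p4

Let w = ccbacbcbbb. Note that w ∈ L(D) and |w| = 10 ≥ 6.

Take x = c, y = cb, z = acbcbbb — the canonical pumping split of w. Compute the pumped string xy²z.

ccbcbacbcbbb

xy^2z = c·cb·cb·acbcbbb = ccbcbacbcbbb.
Reading y = cb takes D from p3 back to p3, so after x·y·y the machine is still in p3, and z then leads to the accepting state p3. Hence ccbcbacbcbbb ∈ L(D).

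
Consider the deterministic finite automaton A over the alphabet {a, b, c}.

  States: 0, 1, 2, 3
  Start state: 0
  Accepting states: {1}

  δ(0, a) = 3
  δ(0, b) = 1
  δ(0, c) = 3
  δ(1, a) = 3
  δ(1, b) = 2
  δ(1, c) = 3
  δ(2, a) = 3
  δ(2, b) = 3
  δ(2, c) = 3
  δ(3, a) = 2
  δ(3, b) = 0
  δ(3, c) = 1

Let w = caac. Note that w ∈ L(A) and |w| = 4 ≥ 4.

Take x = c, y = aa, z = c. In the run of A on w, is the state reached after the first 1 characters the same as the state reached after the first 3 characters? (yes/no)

yes

State sequence: 0 -c-> 3 -a-> 2 -a-> 3

After x (step 1): 3. After xy (step 3): 3.
They match, so y = aa drives A around a cycle from 3 back to itself; pumping y any number of times keeps A in 3 before reading z, and xyⁱz ∈ L(A) for every i ≥ 0.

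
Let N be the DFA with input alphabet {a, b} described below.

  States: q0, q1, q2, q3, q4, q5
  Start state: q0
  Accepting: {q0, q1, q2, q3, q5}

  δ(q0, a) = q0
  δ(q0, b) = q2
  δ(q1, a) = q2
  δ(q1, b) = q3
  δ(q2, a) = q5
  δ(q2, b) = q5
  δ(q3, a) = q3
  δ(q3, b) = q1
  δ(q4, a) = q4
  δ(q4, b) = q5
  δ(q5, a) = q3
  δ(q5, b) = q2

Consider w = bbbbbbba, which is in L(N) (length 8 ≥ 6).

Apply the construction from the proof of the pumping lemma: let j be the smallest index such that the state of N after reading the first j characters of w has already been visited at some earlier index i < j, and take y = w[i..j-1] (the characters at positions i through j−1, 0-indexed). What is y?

bb

Run of N on w = b b b b b b b a:
  step 0: q0  (start)
  step 1: q2  (read b: q0→q2)
  step 2: q5  (read b: q2→q5)
  step 3: q2  (read b: q5→q2)   ← first repeat (q2 seen earlier)
  step 4: q5  (read b: q2→q5)
  step 5: q2  (read b: q5→q2)
  step 6: q5  (read b: q2→q5)
  step 7: q2  (read b: q5→q2)
  step 8: q5  (read a: q2→q5)

So i = 1, j = 3, giving x = w[0:1] = b, y = w[1:3] = bb, z = w[3:8] = bbbba.
Check: |xy| = 3 ≤ 6 and |y| = 2 ≥ 1. Reading y takes N from q2 back to q2, so every xyⁱz is accepted.
The DFA has 6 states, so the proof of the pumping lemma guarantees a repeated state among the first 6+1 visited; the segment between the two visits is the pumpable y.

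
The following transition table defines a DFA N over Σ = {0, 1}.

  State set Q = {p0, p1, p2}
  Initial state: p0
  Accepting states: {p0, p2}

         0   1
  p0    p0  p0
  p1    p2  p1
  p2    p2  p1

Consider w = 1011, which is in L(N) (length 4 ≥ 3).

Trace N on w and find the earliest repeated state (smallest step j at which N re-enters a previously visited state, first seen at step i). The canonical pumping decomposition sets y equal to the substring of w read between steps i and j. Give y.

State sequence: p0 -1-> p0 -0-> p0 -1-> p0 -1-> p0
First repeat at step 1: p0 was already visited.

So i = 0, j = 1, giving x = w[0:0] = ε, y = w[0:1] = 1, z = w[1:4] = 011.
Check: |xy| = 1 ≤ 3 and |y| = 1 ≥ 1. Reading y takes N from p0 back to p0, so every xyⁱz is accepted.

1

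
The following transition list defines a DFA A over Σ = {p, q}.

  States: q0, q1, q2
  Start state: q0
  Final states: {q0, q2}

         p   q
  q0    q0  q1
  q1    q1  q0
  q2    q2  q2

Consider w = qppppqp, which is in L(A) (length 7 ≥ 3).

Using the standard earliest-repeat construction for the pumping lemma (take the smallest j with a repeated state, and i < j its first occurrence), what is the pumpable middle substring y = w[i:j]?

p

State sequence: q0 -q-> q1 -p-> q1 -p-> q1 -p-> q1 -p-> q1 -q-> q0 -p-> q0
First repeat at step 2: q1 was already visited.

So i = 1, j = 2, giving x = w[0:1] = q, y = w[1:2] = p, z = w[2:7] = pppqp.
Check: |xy| = 2 ≤ 3 and |y| = 1 ≥ 1. Reading y takes A from q1 back to q1, so every xyⁱz is accepted.
The DFA has 3 states, so the proof of the pumping lemma guarantees a repeated state among the first 3+1 visited; the segment between the two visits is the pumpable y.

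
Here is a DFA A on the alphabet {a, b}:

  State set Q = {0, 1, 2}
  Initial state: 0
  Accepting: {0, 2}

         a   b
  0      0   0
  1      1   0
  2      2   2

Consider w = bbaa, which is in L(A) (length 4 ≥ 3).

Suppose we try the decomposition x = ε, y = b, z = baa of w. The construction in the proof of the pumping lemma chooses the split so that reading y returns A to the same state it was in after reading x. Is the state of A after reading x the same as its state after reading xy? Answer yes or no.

yes

Run of A on the first 1 characters of w = b:
  step 0: 0  (start)
  step 1: 0  (read b: 0→0)

After x (step 0): 0. After xy (step 1): 0.
They match, so y = b drives A around a cycle from 0 back to itself; pumping y any number of times keeps A in 0 before reading z, and xyⁱz ∈ L(A) for every i ≥ 0.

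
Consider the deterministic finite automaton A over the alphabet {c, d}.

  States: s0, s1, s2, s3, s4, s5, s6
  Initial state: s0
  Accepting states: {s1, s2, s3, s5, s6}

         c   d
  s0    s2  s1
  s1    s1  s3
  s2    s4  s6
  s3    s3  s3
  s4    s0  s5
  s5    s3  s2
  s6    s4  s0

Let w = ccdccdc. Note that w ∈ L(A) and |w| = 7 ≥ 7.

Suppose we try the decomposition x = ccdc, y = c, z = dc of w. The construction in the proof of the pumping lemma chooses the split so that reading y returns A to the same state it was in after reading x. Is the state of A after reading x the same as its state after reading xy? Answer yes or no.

yes

State sequence: s0 -c-> s2 -c-> s4 -d-> s5 -c-> s3 -c-> s3

After x (step 4): s3. After xy (step 5): s3.
They match, so y = c drives A around a cycle from s3 back to itself; pumping y any number of times keeps A in s3 before reading z, and xyⁱz ∈ L(A) for every i ≥ 0.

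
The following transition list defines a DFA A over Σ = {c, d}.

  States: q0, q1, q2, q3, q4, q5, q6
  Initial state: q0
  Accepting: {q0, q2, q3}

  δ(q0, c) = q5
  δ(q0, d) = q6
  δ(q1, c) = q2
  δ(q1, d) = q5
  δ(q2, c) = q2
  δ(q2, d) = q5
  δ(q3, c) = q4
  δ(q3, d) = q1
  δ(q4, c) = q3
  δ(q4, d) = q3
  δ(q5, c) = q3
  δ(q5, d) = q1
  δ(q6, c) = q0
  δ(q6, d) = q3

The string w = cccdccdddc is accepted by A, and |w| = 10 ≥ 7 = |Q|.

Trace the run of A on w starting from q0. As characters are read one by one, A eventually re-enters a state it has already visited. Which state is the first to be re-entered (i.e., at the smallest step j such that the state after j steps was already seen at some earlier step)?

q3

Run of A on w = c c c d c c d d d c:
  step 0: q0  (start)
  step 1: q5  (read c: q0→q5)
  step 2: q3  (read c: q5→q3)
  step 3: q4  (read c: q3→q4)
  step 4: q3  (read d: q4→q3)   ← first repeat (q3 seen earlier)
  step 5: q4  (read c: q3→q4)
  step 6: q3  (read c: q4→q3)
  step 7: q1  (read d: q3→q1)
  step 8: q5  (read d: q1→q5)
  step 9: q1  (read d: q5→q1)
  step 10: q2  (read c: q1→q2)

The earliest repeat is at step j = 4: A is in q3, which it already visited at step i = 2.
With |Q| = 7, pigeonhole forces a state repeat no later than step 7; the substring read between the first and second visits to that state can be pumped.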